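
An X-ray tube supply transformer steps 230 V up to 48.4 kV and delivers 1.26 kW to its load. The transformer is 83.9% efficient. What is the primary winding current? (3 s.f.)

I_p ≈ 6.53 A

P_in = P_out/η = 1260/0.839 = 1501.8 W.
I_p = P_in/V_p = 1501.8/230 = 6.53 A.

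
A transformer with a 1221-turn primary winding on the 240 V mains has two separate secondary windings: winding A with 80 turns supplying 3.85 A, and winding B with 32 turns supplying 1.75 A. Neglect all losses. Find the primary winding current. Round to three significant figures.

I_p ≈ 0.298 A

V_A = 240 × 80/1221 = 15.725 V; V_B = 240 × 32/1221 = 6.2899 V.
P_out = V_A I_A + V_B I_B = 15.725×3.85 + 6.2899×1.75 = 60.541 + 11.007 = 71.548 W.
Ideal ⇒ P_in = P_out, so I_p = P_out/V_p = 71.548/240 = 0.298 A.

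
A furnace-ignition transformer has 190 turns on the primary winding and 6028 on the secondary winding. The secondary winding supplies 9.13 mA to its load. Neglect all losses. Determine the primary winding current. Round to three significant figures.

I_p ≈ 0.290 A

For an ideal transformer I_p/I_s = N_s/N_p, so I_p = 0.00913 × 6028/190 = 0.290 A.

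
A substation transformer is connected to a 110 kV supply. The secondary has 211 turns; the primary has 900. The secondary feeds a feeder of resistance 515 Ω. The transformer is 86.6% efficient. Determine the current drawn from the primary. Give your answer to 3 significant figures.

I_p ≈ 13.6 A

V_s = 110000 × 211/900 = 25789 V.
I_s = V_s/R = 25789/515 = 50.076 A.
P_out = V_s I_s = 25789 × 50.076 = 1.2914×10^6 W.
P_in = P_out/η = 1.2914×10^6/0.866 = 1.4912×10^6 W.
I_p = P_in/V_p = 1.4912×10^6/110000 = 13.6 A.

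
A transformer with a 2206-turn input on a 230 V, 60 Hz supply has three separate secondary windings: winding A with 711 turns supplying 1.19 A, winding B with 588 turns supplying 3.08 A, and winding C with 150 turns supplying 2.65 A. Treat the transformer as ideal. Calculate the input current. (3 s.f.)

V_A = 230 × 711/2206 = 74.130 V; V_B = 230 × 588/2206 = 61.306 V; V_C = 230 × 150/2206 = 15.639 V.
P_out = V_A I_A + V_B I_B + V_C I_C = 74.130×1.19 + 61.306×3.08 + 15.639×2.65 = 88.214 + 188.82 + 41.444 = 318.48 W.
Ideal ⇒ P_in = P_out, so I_in = P_out/V_in = 318.48/230 = 1.38 A.

I_in ≈ 1.38 A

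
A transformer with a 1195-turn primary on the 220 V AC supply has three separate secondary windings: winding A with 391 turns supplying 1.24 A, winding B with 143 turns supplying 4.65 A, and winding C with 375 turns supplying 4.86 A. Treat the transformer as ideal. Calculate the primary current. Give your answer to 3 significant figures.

I_p ≈ 2.49 A

V_A = 220 × 391/1195 = 71.983 V; V_B = 220 × 143/1195 = 26.326 V; V_C = 220 × 375/1195 = 69.038 V.
P_out = V_A I_A + V_B I_B + V_C I_C = 71.983×1.24 + 26.326×4.65 + 69.038×4.86 = 89.259 + 122.42 + 335.52 = 547.20 W.
Ideal ⇒ P_in = P_out, so I_p = P_out/V_p = 547.20/220 = 2.49 A.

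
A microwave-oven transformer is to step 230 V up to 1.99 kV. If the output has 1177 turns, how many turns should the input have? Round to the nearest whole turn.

N_in/N_out = V_in/V_out, so N_in = 1177 × 230/1990 = 136.0 ≈ 136 turns.

N_in = 136 turns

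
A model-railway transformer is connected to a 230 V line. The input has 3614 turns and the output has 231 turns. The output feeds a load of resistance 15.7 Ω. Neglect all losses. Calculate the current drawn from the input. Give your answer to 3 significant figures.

I_in ≈ 0.0599 A

V_out = V_in × N_out/N_in = 230 × 231/3614 = 14.701 V.
I_out = V_out/R = 14.701/15.7 = 0.93638 A.
For an ideal transformer I_in N_in = I_out N_out, so I_in = 0.93638 × 231/3614 = 0.0599 A.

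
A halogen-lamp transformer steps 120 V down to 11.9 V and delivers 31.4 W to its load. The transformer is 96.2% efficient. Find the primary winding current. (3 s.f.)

P_in = P_out/η = 31.4/0.962 = 32.640 W.
I_p = P_in/V_p = 32.640/120 = 0.272 A.

I_p ≈ 0.272 A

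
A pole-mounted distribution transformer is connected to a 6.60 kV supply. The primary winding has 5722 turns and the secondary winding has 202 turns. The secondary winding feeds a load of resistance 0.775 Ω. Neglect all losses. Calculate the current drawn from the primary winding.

I_p ≈ 10.6 A

V_s = V_p × N_s/N_p = 6600 × 202/5722 = 233.00 V.
I_s = V_s/R = 233.00/0.775 = 300.64 A.
For an ideal transformer I_p N_p = I_s N_s, so I_p = 300.64 × 202/5722 = 10.6 A.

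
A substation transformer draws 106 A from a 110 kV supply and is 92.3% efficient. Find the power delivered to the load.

P_in = V_p I_p = 110000 × 106 = 1.1660×10^7 W.
P_out = η P_in = 0.923 × 1.1660×10^7 = 1.08×10^7 W.

P_out ≈ 1.08×10^7 W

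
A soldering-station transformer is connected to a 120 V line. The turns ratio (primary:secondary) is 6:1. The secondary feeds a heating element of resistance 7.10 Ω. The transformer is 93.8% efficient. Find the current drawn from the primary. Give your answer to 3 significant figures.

I_p ≈ 0.501 A

V_s = 120 × 1/6 = 20.000 V.
I_s = V_s/R = 20.000/7.10 = 2.8169 A.
P_out = V_s I_s = 20.000 × 2.8169 = 56.338 W.
P_in = P_out/η = 56.338/0.938 = 60.062 W.
I_p = P_in/V_p = 60.062/120 = 0.501 A.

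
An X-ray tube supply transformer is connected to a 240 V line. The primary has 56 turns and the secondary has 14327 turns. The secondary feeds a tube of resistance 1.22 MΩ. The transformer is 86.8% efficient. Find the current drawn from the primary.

V_s = 240 × 14327/56 = 61401 V.
I_s = V_s/R = 61401/(1.22×10^6) = 0.050329 A.
P_out = V_s I_s = 61401 × 0.050329 = 3090.3 W.
P_in = P_out/η = 3090.3/0.868 = 3560.2 W.
I_p = P_in/V_p = 3560.2/240 = 14.8 A.

I_p ≈ 14.8 A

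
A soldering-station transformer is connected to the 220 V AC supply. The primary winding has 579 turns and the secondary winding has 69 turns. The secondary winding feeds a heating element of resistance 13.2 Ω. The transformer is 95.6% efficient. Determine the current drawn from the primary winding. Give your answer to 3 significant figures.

V_s = 220 × 69/579 = 26.218 V.
I_s = V_s/R = 26.218/13.2 = 1.9862 A.
P_out = V_s I_s = 26.218 × 1.9862 = 52.073 W.
P_in = P_out/η = 52.073/0.956 = 54.470 W.
I_p = P_in/V_p = 54.470/220 = 0.248 A.

I_p ≈ 0.248 A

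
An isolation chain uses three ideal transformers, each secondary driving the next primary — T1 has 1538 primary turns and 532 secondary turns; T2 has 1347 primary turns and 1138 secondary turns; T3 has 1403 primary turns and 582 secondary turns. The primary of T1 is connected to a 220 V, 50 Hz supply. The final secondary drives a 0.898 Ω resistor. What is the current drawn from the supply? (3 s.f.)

After T1: V = 220.00 × 532/1538 = 76.099 V.
After T2: V = 76.099 × 1138/1347 = 64.291 V.
After T3: V = 64.291 × 582/1403 = 26.670 V.
I_load = 26.670/0.898 = 29.699 A, so P_out = 26.670 × 29.699 = 792.06 W.
All ideal ⇒ P_in = P_out, so I_supply = 792.06/220 = 3.60 A.

I_supply ≈ 3.60 A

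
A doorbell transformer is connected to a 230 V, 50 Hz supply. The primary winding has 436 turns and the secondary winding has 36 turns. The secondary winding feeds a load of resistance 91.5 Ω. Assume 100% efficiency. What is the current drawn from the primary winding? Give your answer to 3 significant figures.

V_s = V_p × N_s/N_p = 230 × 36/436 = 18.991 V.
I_s = V_s/R = 18.991/91.5 = 0.20755 A.
For an ideal transformer I_p N_p = I_s N_s, so I_p = 0.20755 × 36/436 = 0.0171 A.

I_p ≈ 0.0171 A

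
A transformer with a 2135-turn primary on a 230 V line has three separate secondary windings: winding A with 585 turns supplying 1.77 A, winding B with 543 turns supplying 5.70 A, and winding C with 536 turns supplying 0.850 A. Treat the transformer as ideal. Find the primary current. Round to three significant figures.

V_A = 230 × 585/2135 = 63.021 V; V_B = 230 × 543/2135 = 58.496 V; V_C = 230 × 536/2135 = 57.742 V.
P_out = V_A I_A + V_B I_B + V_C I_C = 63.021×1.77 + 58.496×5.70 + 57.742×0.850 = 111.55 + 333.43 + 49.081 = 494.06 W.
Ideal ⇒ P_in = P_out, so I_p = P_out/V_p = 494.06/230 = 2.15 A.

I_p ≈ 2.15 A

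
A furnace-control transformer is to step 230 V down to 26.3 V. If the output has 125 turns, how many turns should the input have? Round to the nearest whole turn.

N_in/N_out = V_in/V_out, so N_in = 125 × 230/26.3 = 1093.2 ≈ 1093 turns.

N_in = 1093 turns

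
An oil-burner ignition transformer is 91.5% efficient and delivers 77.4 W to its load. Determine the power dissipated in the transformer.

P_loss ≈ 7.19 W

P_in = P_out/η = 77.4/0.915 = 84.5902 W.
P_loss = P_in − P_out = 84.5902 − 77.4 = 7.19 W.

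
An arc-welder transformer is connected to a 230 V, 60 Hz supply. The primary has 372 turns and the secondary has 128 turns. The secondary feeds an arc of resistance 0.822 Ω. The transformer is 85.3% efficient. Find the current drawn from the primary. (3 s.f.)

I_p ≈ 38.8 A

V_s = 230 × 128/372 = 79.140 V.
I_s = V_s/R = 79.140/0.822 = 96.277 A.
P_out = V_s I_s = 79.140 × 96.277 = 7619.3 W.
P_in = P_out/η = 7619.3/0.853 = 8932.4 W.
I_p = P_in/V_p = 8932.4/230 = 38.8 A.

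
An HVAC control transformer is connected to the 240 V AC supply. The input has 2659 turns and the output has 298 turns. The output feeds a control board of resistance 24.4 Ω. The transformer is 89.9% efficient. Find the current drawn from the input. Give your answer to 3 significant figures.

V_out = 240 × 298/2659 = 26.897 V.
I_out = V_out/R = 26.897/24.4 = 1.1023 A.
P_out = V_out I_out = 26.897 × 1.1023 = 29.650 W.
P_in = P_out/η = 29.650/0.899 = 32.981 W.
I_in = P_in/V_in = 32.981/240 = 0.137 A.

I_in ≈ 0.137 A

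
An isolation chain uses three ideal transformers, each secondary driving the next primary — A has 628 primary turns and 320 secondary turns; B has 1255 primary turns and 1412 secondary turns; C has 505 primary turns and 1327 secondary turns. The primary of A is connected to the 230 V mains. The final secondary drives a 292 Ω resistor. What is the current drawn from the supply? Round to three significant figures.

I_supply ≈ 1.79 A

After A: V = 230.00 × 320/628 = 117.20 V.
After B: V = 117.20 × 1412/1255 = 131.86 V.
After C: V = 131.86 × 1327/505 = 346.49 V.
I_load = 346.49/292 = 1.1866 A, so P_out = 346.49 × 1.1866 = 411.14 W.
All ideal ⇒ P_in = P_out, so I_supply = 411.14/230 = 1.79 A.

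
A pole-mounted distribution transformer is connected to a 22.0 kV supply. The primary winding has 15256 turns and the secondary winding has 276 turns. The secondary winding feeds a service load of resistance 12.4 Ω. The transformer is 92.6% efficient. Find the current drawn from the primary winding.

V_s = 22000 × 276/15256 = 398.01 V.
I_s = V_s/R = 398.01/12.4 = 32.097 A.
P_out = V_s I_s = 398.01 × 32.097 = 12775 W.
P_in = P_out/η = 12775/0.926 = 13796 W.
I_p = P_in/V_p = 13796/22000 = 0.627 A.

I_p ≈ 0.627 A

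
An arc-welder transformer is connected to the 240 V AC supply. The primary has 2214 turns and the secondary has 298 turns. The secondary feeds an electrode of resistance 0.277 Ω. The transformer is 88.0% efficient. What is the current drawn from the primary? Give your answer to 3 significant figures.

I_p ≈ 17.8 A

V_s = 240 × 298/2214 = 32.304 V.
I_s = V_s/R = 32.304/0.277 = 116.62 A.
P_out = V_s I_s = 32.304 × 116.62 = 3767.2 W.
P_in = P_out/η = 3767.2/0.880 = 4280.9 W.
I_p = P_in/V_p = 4280.9/240 = 17.8 A.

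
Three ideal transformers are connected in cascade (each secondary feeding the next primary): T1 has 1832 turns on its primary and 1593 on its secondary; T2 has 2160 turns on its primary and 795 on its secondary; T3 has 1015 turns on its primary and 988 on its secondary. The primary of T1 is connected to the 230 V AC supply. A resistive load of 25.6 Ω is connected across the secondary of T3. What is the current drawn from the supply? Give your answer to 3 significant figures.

After T1: V = 230.00 × 1593/1832 = 199.99 V.
After T2: V = 199.99 × 795/2160 = 73.609 V.
After T3: V = 73.609 × 988/1015 = 71.651 V.
I_load = 71.651/25.6 = 2.7989 A, so P_out = 71.651 × 2.7989 = 200.54 W.
All ideal ⇒ P_in = P_out, so I_supply = 200.54/230 = 0.872 A.

I_supply ≈ 0.872 A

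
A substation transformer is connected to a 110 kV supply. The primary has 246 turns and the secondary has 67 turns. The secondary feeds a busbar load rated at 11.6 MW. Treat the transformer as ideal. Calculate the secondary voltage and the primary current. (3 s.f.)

V_s = V_p × N_s/N_p = 110000 × 67/246 = 29959 V.
I_s = P/V_s = 1.16×10^7/29959 = 387.19 A.
I_p = I_s × N_s/N_p = 387.19 × 67/246 = 105 A.

V_s ≈ 30000 V, I_p ≈ 105 A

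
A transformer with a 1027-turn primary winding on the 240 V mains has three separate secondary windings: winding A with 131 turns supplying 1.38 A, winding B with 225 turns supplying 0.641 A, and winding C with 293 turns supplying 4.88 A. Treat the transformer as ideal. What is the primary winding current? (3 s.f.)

V_A = 240 × 131/1027 = 30.613 V; V_B = 240 × 225/1027 = 52.580 V; V_C = 240 × 293/1027 = 68.471 V.
P_out = V_A I_A + V_B I_B + V_C I_C = 30.613×1.38 + 52.580×0.641 + 68.471×4.88 = 42.247 + 33.704 + 334.14 = 410.09 W.
Ideal ⇒ P_in = P_out, so I_p = P_out/V_p = 410.09/240 = 1.71 A.

I_p ≈ 1.71 A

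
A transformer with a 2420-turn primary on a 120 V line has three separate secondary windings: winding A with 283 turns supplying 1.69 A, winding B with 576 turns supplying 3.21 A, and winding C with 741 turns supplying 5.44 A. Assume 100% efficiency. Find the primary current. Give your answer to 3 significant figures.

I_p ≈ 2.63 A

V_A = 120 × 283/2420 = 14.033 V; V_B = 120 × 576/2420 = 28.562 V; V_C = 120 × 741/2420 = 36.744 V.
P_out = V_A I_A + V_B I_B + V_C I_C = 14.033×1.69 + 28.562×3.21 + 36.744×5.44 = 23.716 + 91.684 + 199.89 = 315.29 W.
Ideal ⇒ P_in = P_out, so I_p = P_out/V_p = 315.29/120 = 2.63 A.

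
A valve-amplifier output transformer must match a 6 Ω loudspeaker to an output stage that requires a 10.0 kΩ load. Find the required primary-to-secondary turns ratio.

Z_p/Z_s = (N_p/N_s)², so N_p/N_s = √(10000/6) = √1670 = 40.8.

N_p/N_s ≈ 40.8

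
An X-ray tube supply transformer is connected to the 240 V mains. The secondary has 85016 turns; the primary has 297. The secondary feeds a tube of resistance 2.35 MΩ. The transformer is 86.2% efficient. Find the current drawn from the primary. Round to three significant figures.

I_p ≈ 9.71 A

V_s = 240 × 85016/297 = 68700 V.
I_s = V_s/R = 68700/(2.35×10^6) = 0.029234 A.
P_out = V_s I_s = 68700 × 0.029234 = 2008.4 W.
P_in = P_out/η = 2008.4/0.862 = 2329.9 W.
I_p = P_in/V_p = 2329.9/240 = 9.71 A.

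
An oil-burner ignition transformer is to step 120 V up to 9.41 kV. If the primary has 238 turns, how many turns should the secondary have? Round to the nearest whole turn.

N_s = 18663 turns

N_s/N_p = V_s/V_p, so N_s = 238 × 9410/120 = 18663.2 ≈ 18663 turns.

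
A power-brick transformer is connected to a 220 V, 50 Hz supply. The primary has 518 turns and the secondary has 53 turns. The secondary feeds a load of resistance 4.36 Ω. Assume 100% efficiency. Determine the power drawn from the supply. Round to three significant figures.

P ≈ 116 W

V_s = V_p × N_s/N_p = 220 × 53/518 = 22.510 V.
I_s = V_s/R = 22.510/4.36 = 5.1628 A.
I_p = I_s × N_s/N_p = 5.1628 × 53/518 = 0.52824 A.
P = V_p I_p = 220 × 0.52824 = 116 W.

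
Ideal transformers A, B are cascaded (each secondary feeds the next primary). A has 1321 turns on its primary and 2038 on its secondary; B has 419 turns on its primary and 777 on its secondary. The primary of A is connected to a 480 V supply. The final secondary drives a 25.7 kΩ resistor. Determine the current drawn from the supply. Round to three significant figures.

I_supply ≈ 0.153 A

Secondary of A: V = 480.00 × 2038/1321 = 740.53 V.
Secondary of B: V = 740.53 × 777/419 = 1373.2 V.
I_load = 1373.2/25700 = 0.053434 A, so P_out = 1373.2 × 0.053434 = 73.378 W.
All ideal ⇒ P_in = P_out, so I_supply = 73.378/480 = 0.153 A.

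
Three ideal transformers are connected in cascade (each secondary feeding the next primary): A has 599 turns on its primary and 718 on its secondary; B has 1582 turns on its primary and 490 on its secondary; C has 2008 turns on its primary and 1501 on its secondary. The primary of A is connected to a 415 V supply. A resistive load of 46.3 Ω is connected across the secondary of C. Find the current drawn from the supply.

Secondary of A: V = 415.00 × 718/599 = 497.45 V.
Secondary of B: V = 497.45 × 490/1582 = 154.08 V.
Secondary of C: V = 154.08 × 1501/2008 = 115.17 V.
I_load = 115.17/46.3 = 2.4875 A, so P_out = 115.17 × 2.4875 = 286.50 W.
All ideal ⇒ P_in = P_out, so I_supply = 286.50/415 = 0.690 A.

I_supply ≈ 0.690 A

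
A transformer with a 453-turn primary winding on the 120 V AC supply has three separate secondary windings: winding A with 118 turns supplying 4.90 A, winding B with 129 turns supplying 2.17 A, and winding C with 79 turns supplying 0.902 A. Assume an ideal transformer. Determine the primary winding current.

V_A = 120 × 118/453 = 31.258 V; V_B = 120 × 129/453 = 34.172 V; V_C = 120 × 79/453 = 20.927 V.
P_out = V_A I_A + V_B I_B + V_C I_C = 31.258×4.90 + 34.172×2.17 + 20.927×0.902 = 153.17 + 74.154 + 18.876 = 246.20 W.
Ideal ⇒ P_in = P_out, so I_p = P_out/V_p = 246.20/120 = 2.05 A.

I_p ≈ 2.05 A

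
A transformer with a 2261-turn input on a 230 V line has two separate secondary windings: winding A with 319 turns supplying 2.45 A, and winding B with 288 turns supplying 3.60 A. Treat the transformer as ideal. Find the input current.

V_A = 230 × 319/2261 = 32.450 V; V_B = 230 × 288/2261 = 29.297 V.
P_out = V_A I_A + V_B I_B = 32.450×2.45 + 29.297×3.60 = 79.503 + 105.47 = 184.97 W.
Ideal ⇒ P_in = P_out, so I_in = P_out/V_in = 184.97/230 = 0.804 A.

I_in ≈ 0.804 A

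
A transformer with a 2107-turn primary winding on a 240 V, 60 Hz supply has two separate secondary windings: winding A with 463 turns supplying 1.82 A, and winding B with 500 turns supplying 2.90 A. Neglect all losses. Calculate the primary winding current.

I_p ≈ 1.09 A

V_A = 240 × 463/2107 = 52.738 V; V_B = 240 × 500/2107 = 56.953 V.
P_out = V_A I_A + V_B I_B = 52.738×1.82 + 56.953×2.90 = 95.984 + 165.16 = 261.15 W.
Ideal ⇒ P_in = P_out, so I_p = P_out/V_p = 261.15/240 = 1.09 A.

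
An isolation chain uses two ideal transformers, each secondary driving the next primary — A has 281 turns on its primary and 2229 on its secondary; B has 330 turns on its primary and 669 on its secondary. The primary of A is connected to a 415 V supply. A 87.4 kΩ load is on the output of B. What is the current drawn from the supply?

Secondary of A: V = 415.00 × 2229/281 = 3291.9 V.
Secondary of B: V = 3291.9 × 669/330 = 6673.7 V.
I_load = 6673.7/87400 = 0.076358 A, so P_out = 6673.7 × 0.076358 = 509.58 W.
All ideal ⇒ P_in = P_out, so I_supply = 509.58/415 = 1.23 A.

I_supply ≈ 1.23 A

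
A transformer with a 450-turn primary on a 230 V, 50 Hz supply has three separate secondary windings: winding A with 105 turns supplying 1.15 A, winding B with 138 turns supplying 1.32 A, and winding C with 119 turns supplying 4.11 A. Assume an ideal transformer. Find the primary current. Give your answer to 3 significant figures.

I_p ≈ 1.76 A

V_A = 230 × 105/450 = 53.667 V; V_B = 230 × 138/450 = 70.533 V; V_C = 230 × 119/450 = 60.822 V.
P_out = V_A I_A + V_B I_B + V_C I_C = 53.667×1.15 + 70.533×1.32 + 60.822×4.11 = 61.717 + 93.104 + 249.98 = 404.80 W.
Ideal ⇒ P_in = P_out, so I_p = P_out/V_p = 404.80/230 = 1.76 A.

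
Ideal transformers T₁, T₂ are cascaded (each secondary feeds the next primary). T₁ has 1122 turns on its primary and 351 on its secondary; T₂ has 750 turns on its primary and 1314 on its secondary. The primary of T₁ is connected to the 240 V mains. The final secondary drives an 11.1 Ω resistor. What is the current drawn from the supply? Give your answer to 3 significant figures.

I_supply ≈ 6.50 A

Secondary of T₁: V = 240.00 × 351/1122 = 75.080 V.
Secondary of T₂: V = 75.080 × 1314/750 = 131.54 V.
I_load = 131.54/11.1 = 11.850 A, so P_out = 131.54 × 11.850 = 1558.8 W.
All ideal ⇒ P_in = P_out, so I_supply = 1558.8/240 = 6.50 A.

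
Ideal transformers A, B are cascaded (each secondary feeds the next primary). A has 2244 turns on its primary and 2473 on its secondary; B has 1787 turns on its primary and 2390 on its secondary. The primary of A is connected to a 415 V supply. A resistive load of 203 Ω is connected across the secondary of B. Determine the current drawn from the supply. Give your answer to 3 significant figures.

I_supply ≈ 4.44 A

After A: V = 415.00 × 2473/2244 = 457.35 V.
After B: V = 457.35 × 2390/1787 = 611.68 V.
I_load = 611.68/203 = 3.0132 A, so P_out = 611.68 × 3.0132 = 1843.1 W.
All ideal ⇒ P_in = P_out, so I_supply = 1843.1/415 = 4.44 A.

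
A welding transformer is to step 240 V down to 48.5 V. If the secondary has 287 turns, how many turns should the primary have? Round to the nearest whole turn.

N_p/N_s = V_p/V_s, so N_p = 287 × 240/48.5 = 1420.2 ≈ 1420 turns.

N_p = 1420 turns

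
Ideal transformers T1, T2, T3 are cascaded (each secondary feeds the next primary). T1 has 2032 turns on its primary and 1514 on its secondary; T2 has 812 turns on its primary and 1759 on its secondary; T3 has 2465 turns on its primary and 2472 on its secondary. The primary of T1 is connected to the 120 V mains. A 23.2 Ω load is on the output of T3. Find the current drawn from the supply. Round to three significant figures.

After T1: V = 120.00 × 1514/2032 = 89.409 V.
After T2: V = 89.409 × 1759/812 = 193.68 V.
After T3: V = 193.68 × 2472/2465 = 194.23 V.
I_load = 194.23/23.2 = 8.3721 A, so P_out = 194.23 × 8.3721 = 1626.2 W.
All ideal ⇒ P_in = P_out, so I_supply = 1626.2/120 = 13.6 A.

I_supply ≈ 13.6 A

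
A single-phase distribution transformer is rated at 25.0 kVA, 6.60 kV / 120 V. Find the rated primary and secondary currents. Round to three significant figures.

I_p ≈ 3.79 A, I_s ≈ 208 A

I_p = S/V_p = 25000/6600 = 3.79 A.
I_s = S/V_s = 25000/120 = 208 A.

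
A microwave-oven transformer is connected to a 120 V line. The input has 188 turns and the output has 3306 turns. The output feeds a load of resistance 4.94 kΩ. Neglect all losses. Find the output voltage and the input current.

V_out ≈ 2110 V, I_in ≈ 7.51 A

V_out = V_in × N_out/N_in = 120 × 3306/188 = 2110.2 V.
I_out = V_out/R = 2110.2/4940 = 0.42717 A.
I_in = I_out × N_out/N_in = 0.42717 × 3306/188 = 7.51 A.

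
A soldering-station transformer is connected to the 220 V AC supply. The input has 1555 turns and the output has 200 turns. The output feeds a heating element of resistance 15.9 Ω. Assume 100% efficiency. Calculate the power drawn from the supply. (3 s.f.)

V_out = V_in × N_out/N_in = 220 × 200/1555 = 28.296 V.
I_out = V_out/R = 28.296/15.9 = 1.7796 A.
I_in = I_out × N_out/N_in = 1.7796 × 200/1555 = 0.22889 A.
P = V_in I_in = 220 × 0.22889 = 50.4 W.

P ≈ 50.4 W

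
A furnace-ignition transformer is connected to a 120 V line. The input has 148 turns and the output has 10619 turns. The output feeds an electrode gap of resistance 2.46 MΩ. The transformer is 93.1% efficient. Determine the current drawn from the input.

V_out = 120 × 10619/148 = 8610.0 V.
I_out = V_out/R = 8610.0/(2.46×10^6) = 0.0035000 A.
P_out = V_out I_out = 8610.0 × 0.0035000 = 30.135 W.
P_in = P_out/η = 30.135/0.931 = 32.368 W.
I_in = P_in/V_in = 32.368/120 = 0.270 A.

I_in ≈ 0.270 A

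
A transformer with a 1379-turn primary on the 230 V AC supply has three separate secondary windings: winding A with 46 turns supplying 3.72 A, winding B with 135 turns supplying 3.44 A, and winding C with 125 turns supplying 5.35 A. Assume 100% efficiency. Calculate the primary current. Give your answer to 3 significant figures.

V_A = 230 × 46/1379 = 7.6722 V; V_B = 230 × 135/1379 = 22.516 V; V_C = 230 × 125/1379 = 20.848 V.
P_out = V_A I_A + V_B I_B + V_C I_C = 7.6722×3.72 + 22.516×3.44 + 20.848×5.35 = 28.541 + 77.456 + 111.54 = 217.54 W.
Ideal ⇒ P_in = P_out, so I_p = P_out/V_p = 217.54/230 = 0.946 A.

I_p ≈ 0.946 A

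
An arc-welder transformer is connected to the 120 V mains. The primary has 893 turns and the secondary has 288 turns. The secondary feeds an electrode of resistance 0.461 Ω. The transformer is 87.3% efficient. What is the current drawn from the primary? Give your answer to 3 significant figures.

V_s = 120 × 288/893 = 38.701 V.
I_s = V_s/R = 38.701/0.461 = 83.950 A.
P_out = V_s I_s = 38.701 × 83.950 = 3249.0 W.
P_in = P_out/η = 3249.0/0.873 = 3721.6 W.
I_p = P_in/V_p = 3721.6/120 = 31.0 A.

I_p ≈ 31.0 A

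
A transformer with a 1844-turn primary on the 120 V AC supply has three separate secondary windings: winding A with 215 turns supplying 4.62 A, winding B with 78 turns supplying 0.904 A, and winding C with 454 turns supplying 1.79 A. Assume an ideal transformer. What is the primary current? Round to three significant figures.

V_A = 120 × 215/1844 = 13.991 V; V_B = 120 × 78/1844 = 5.0759 V; V_C = 120 × 454/1844 = 29.544 V.
P_out = V_A I_A + V_B I_B + V_C I_C = 13.991×4.62 + 5.0759×0.904 + 29.544×1.79 = 64.640 + 4.5886 + 52.885 = 122.11 W.
Ideal ⇒ P_in = P_out, so I_p = P_out/V_p = 122.11/120 = 1.02 A.

I_p ≈ 1.02 A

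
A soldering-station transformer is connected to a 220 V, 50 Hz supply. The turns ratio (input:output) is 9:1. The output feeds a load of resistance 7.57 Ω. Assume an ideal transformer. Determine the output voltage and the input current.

V_out = V_in × N_out/N_in = 220 × 1/9 = 24.444 V.
I_out = V_out/R = 24.444/7.57 = 3.2291 A.
I_in = I_out × N_out/N_in = 3.2291 × 1/9 = 0.359 A.

V_out ≈ 24.4 V, I_in ≈ 0.359 A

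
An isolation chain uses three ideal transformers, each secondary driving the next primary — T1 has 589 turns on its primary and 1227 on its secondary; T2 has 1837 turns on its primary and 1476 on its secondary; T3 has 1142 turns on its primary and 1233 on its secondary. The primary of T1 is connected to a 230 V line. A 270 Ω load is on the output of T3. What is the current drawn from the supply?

I_supply ≈ 2.78 A

Secondary of T1: V = 230.00 × 1227/589 = 479.13 V.
Secondary of T2: V = 479.13 × 1476/1837 = 384.98 V.
Secondary of T3: V = 384.98 × 1233/1142 = 415.65 V.
I_load = 415.65/270 = 1.5395 A, so P_out = 415.65 × 1.5395 = 639.88 W.
All ideal ⇒ P_in = P_out, so I_supply = 639.88/230 = 2.78 A.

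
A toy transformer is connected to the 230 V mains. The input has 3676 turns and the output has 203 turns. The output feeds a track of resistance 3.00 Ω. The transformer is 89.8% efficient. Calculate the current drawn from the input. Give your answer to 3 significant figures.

I_in ≈ 0.260 A

V_out = 230 × 203/3676 = 12.701 V.
I_out = V_out/R = 12.701/3.00 = 4.2338 A.
P_out = V_out I_out = 12.701 × 4.2338 = 53.774 W.
P_in = P_out/η = 53.774/0.898 = 59.882 W.
I_in = P_in/V_in = 59.882/230 = 0.260 A.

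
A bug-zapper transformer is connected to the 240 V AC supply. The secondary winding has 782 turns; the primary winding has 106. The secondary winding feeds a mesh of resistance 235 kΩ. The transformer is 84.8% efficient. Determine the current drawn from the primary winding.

I_p ≈ 0.0655 A

V_s = 240 × 782/106 = 1770.6 V.
I_s = V_s/R = 1770.6/235000 = 0.0075343 A.
P_out = V_s I_s = 1770.6 × 0.0075343 = 13.340 W.
P_in = P_out/η = 13.340/0.848 = 15.731 W.
I_p = P_in/V_p = 15.731/240 = 0.0655 A.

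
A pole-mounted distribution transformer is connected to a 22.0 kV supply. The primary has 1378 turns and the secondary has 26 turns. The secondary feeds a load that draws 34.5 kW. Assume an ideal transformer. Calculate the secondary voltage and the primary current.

V_s = V_p × N_s/N_p = 22000 × 26/1378 = 415.09 V.
I_s = P/V_s = 34500/415.09 = 83.114 A.
I_p = I_s × N_s/N_p = 83.114 × 26/1378 = 1.57 A.

V_s ≈ 415 V, I_p ≈ 1.57 A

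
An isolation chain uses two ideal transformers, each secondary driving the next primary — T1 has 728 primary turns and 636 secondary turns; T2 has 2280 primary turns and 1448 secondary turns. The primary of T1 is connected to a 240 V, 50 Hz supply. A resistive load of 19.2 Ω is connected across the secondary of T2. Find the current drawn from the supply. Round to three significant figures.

After T1: V = 240.00 × 636/728 = 209.67 V.
After T2: V = 209.67 × 1448/2280 = 133.16 V.
I_load = 133.16/19.2 = 6.9354 A, so P_out = 133.16 × 6.9354 = 923.51 W.
All ideal ⇒ P_in = P_out, so I_supply = 923.51/240 = 3.85 A.

I_supply ≈ 3.85 A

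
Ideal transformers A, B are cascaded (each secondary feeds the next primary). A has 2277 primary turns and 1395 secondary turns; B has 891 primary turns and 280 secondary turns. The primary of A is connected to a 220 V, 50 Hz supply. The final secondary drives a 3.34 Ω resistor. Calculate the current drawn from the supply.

After A: V = 220.00 × 1395/2277 = 134.78 V.
After B: V = 134.78 × 280/891 = 42.356 V.
I_load = 42.356/3.34 = 12.681 A, so P_out = 42.356 × 12.681 = 537.13 W.
All ideal ⇒ P_in = P_out, so I_supply = 537.13/220 = 2.44 A.

I_supply ≈ 2.44 A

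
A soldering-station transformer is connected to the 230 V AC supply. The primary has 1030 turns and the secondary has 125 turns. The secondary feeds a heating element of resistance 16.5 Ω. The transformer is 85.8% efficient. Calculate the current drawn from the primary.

V_s = 230 × 125/1030 = 27.913 V.
I_s = V_s/R = 27.913/16.5 = 1.6917 A.
P_out = V_s I_s = 27.913 × 1.6917 = 47.219 W.
P_in = P_out/η = 47.219/0.858 = 55.034 W.
I_p = P_in/V_p = 55.034/230 = 0.239 A.

I_p ≈ 0.239 A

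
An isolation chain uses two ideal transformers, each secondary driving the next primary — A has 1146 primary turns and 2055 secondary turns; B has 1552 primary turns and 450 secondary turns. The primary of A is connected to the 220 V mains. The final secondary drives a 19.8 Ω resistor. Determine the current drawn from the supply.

Secondary of A: V = 220.00 × 2055/1146 = 394.50 V.
Secondary of B: V = 394.50 × 450/1552 = 114.39 V.
I_load = 114.39/19.8 = 5.7770 A, so P_out = 114.39 × 5.7770 = 660.81 W.
All ideal ⇒ P_in = P_out, so I_supply = 660.81/220 = 3.00 A.

I_supply ≈ 3.00 A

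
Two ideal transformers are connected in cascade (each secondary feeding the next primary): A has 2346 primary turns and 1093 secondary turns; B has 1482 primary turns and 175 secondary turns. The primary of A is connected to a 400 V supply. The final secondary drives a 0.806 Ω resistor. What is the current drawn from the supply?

I_supply ≈ 1.50 A

Secondary of A: V = 400.00 × 1093/2346 = 186.36 V.
Secondary of B: V = 186.36 × 175/1482 = 22.006 V.
I_load = 22.006/0.806 = 27.303 A, so P_out = 22.006 × 27.303 = 600.83 W.
All ideal ⇒ P_in = P_out, so I_supply = 600.83/400 = 1.50 A.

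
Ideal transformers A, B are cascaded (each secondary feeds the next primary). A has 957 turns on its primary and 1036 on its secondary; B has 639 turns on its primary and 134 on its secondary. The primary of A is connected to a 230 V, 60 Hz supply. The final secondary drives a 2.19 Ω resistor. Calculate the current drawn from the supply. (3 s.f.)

Secondary of A: V = 230.00 × 1036/957 = 248.99 V.
Secondary of B: V = 248.99 × 134/639 = 52.213 V.
I_load = 52.213/2.19 = 23.842 A, so P_out = 52.213 × 23.842 = 1244.8 W.
All ideal ⇒ P_in = P_out, so I_supply = 1244.8/230 = 5.41 A.

I_supply ≈ 5.41 A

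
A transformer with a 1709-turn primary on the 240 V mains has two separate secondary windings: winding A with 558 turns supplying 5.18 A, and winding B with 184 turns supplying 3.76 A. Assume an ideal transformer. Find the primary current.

I_p ≈ 2.10 A

V_A = 240 × 558/1709 = 78.362 V; V_B = 240 × 184/1709 = 25.840 V.
P_out = V_A I_A + V_B I_B = 78.362×5.18 + 25.840×3.76 = 405.91 + 97.157 = 503.07 W.
Ideal ⇒ P_in = P_out, so I_p = P_out/V_p = 503.07/240 = 2.10 A.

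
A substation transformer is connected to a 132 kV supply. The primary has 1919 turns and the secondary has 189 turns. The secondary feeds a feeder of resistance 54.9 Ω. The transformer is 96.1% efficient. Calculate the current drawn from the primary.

V_s = 132000 × 189/1919 = 13001 V.
I_s = V_s/R = 13001/54.9 = 236.80 A.
P_out = V_s I_s = 13001 × 236.80 = 3.0786×10^6 W.
P_in = P_out/η = 3.0786×10^6/0.961 = 3.2035×10^6 W.
I_p = P_in/V_p = 3.2035×10^6/132000 = 24.3 A.

I_p ≈ 24.3 A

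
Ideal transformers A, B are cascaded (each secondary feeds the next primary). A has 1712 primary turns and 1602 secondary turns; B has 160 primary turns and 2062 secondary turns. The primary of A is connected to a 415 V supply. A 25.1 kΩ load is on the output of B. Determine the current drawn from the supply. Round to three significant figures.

I_supply ≈ 2.40 A

Secondary of A: V = 415.00 × 1602/1712 = 388.34 V.
Secondary of B: V = 388.34 × 2062/160 = 5004.7 V.
I_load = 5004.7/25100 = 0.19939 A, so P_out = 5004.7 × 0.19939 = 997.88 W.
All ideal ⇒ P_in = P_out, so I_supply = 997.88/415 = 2.40 A.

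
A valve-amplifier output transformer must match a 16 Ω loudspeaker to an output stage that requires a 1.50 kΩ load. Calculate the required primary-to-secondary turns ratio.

Z_p/Z_s = (N_p/N_s)², so N_p/N_s = √(1500/16) = √93.8 = 9.68.

N_p/N_s ≈ 9.68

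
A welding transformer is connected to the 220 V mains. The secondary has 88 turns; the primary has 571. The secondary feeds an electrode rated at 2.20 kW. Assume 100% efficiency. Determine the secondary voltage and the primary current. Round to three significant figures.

V_s ≈ 33.9 V, I_p ≈ 10.0 A

V_s = V_p × N_s/N_p = 220 × 88/571 = 33.905 V.
I_s = P/V_s = 2200/33.905 = 64.886 A.
I_p = I_s × N_s/N_p = 64.886 × 88/571 = 10.0 A.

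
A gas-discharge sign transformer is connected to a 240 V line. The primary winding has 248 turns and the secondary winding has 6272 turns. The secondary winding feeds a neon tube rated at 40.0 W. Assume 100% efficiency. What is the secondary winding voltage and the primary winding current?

V_s = V_p × N_s/N_p = 240 × 6272/248 = 6069.7 V.
I_s = P/V_s = 40.0/6069.7 = 0.0065901 A.
I_p = I_s × N_s/N_p = 0.0065901 × 6272/248 = 0.167 A.

V_s ≈ 6070 V, I_p ≈ 0.167 A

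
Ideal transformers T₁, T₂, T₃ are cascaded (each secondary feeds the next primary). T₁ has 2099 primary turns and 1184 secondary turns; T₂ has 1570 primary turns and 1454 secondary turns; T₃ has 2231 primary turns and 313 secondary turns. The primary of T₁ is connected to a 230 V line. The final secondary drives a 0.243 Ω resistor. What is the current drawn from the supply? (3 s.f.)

I_supply ≈ 5.08 A

After T₁: V = 230.00 × 1184/2099 = 129.74 V.
After T₂: V = 129.74 × 1454/1570 = 120.15 V.
After T₃: V = 120.15 × 313/2231 = 16.857 V.
I_load = 16.857/0.243 = 69.370 A, so P_out = 16.857 × 69.370 = 1169.4 W.
All ideal ⇒ P_in = P_out, so I_supply = 1169.4/230 = 5.08 A.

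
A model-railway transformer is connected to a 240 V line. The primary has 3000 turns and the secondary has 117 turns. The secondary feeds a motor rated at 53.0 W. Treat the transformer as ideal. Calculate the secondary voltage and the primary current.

V_s = V_p × N_s/N_p = 240 × 117/3000 = 9.3600 V.
I_s = P/V_s = 53.0/9.3600 = 5.6624 A.
I_p = I_s × N_s/N_p = 5.6624 × 117/3000 = 0.221 A.

V_s ≈ 9.36 V, I_p ≈ 0.221 A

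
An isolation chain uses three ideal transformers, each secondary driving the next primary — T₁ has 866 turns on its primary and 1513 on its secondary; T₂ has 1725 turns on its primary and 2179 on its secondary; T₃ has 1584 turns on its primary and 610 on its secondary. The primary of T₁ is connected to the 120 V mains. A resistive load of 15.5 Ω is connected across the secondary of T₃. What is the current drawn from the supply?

After T₁: V = 120.00 × 1513/866 = 209.65 V.
After T₂: V = 209.65 × 2179/1725 = 264.83 V.
After T₃: V = 264.83 × 610/1584 = 101.99 V.
I_load = 101.99/15.5 = 6.5798 A, so P_out = 101.99 × 6.5798 = 671.06 W.
All ideal ⇒ P_in = P_out, so I_supply = 671.06/120 = 5.59 A.

I_supply ≈ 5.59 A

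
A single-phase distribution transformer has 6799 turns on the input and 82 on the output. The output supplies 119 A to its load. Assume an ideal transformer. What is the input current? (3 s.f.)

For an ideal transformer I_in/I_out = N_out/N_in, so I_in = 119 × 82/6799 = 1.44 A.

I_in ≈ 1.44 A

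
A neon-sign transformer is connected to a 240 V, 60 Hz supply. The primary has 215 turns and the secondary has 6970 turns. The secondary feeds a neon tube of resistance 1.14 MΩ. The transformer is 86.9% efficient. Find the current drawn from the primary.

I_p ≈ 0.255 A

V_s = 240 × 6970/215 = 7780.5 V.
I_s = V_s/R = 7780.5/(1.14×10^6) = 0.0068250 A.
P_out = V_s I_s = 7780.5 × 0.0068250 = 53.101 W.
P_in = P_out/η = 53.101/0.869 = 61.106 W.
I_p = P_in/V_p = 61.106/240 = 0.255 A.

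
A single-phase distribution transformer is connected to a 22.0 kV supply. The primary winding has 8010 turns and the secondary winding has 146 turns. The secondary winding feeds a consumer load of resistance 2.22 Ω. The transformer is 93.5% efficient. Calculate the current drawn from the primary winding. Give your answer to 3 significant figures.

I_p ≈ 3.52 A

V_s = 22000 × 146/8010 = 401.00 V.
I_s = V_s/R = 401.00/2.22 = 180.63 A.
P_out = V_s I_s = 401.00 × 180.63 = 72432 W.
P_in = P_out/η = 72432/0.935 = 77468 W.
I_p = P_in/V_p = 77468/22000 = 3.52 A.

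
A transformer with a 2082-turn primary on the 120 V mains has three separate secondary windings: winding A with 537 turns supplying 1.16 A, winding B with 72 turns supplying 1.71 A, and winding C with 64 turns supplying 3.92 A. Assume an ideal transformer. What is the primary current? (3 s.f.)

V_A = 120 × 537/2082 = 30.951 V; V_B = 120 × 72/2082 = 4.1499 V; V_C = 120 × 64/2082 = 3.6888 V.
P_out = V_A I_A + V_B I_B + V_C I_C = 30.951×1.16 + 4.1499×1.71 + 3.6888×3.92 = 35.903 + 7.0963 + 14.460 = 57.459 W.
Ideal ⇒ P_in = P_out, so I_p = P_out/V_p = 57.459/120 = 0.479 A.

I_p ≈ 0.479 A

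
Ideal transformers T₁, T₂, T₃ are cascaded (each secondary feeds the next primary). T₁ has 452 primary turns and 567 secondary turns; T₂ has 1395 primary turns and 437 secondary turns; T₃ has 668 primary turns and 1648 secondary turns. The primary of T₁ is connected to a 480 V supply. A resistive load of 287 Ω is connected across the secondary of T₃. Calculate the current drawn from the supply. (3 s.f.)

I_supply ≈ 1.57 A

After T₁: V = 480.00 × 567/452 = 602.12 V.
After T₂: V = 602.12 × 437/1395 = 188.62 V.
After T₃: V = 188.62 × 1648/668 = 465.34 V.
I_load = 465.34/287 = 1.6214 A, so P_out = 465.34 × 1.6214 = 754.51 W.
All ideal ⇒ P_in = P_out, so I_supply = 754.51/480 = 1.57 A.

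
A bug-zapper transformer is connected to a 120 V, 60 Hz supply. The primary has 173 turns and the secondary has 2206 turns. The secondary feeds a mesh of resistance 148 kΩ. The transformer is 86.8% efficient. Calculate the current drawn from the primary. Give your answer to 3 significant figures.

V_s = 120 × 2206/173 = 1530.2 V.
I_s = V_s/R = 1530.2/148000 = 0.010339 A.
P_out = V_s I_s = 1530.2 × 0.010339 = 15.820 W.
P_in = P_out/η = 15.820/0.868 = 18.226 W.
I_p = P_in/V_p = 18.226/120 = 0.152 A.

I_p ≈ 0.152 A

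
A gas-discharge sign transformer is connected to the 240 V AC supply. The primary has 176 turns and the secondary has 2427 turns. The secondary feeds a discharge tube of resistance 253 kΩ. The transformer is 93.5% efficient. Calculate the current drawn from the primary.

I_p ≈ 0.193 A

V_s = 240 × 2427/176 = 3309.5 V.
I_s = V_s/R = 3309.5/253000 = 0.013081 A.
P_out = V_s I_s = 3309.5 × 0.013081 = 43.293 W.
P_in = P_out/η = 43.293/0.935 = 46.303 W.
I_p = P_in/V_p = 46.303/240 = 0.193 A.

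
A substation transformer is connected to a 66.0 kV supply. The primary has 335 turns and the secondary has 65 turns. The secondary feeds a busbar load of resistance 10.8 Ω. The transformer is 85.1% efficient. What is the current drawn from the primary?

I_p ≈ 270 A

V_s = 66000 × 65/335 = 12806 V.
I_s = V_s/R = 12806/10.8 = 1185.7 A.
P_out = V_s I_s = 12806 × 1185.7 = 1.5185×10^7 W.
P_in = P_out/η = 1.5185×10^7/0.851 = 1.7843×10^7 W.
I_p = P_in/V_p = 1.7843×10^7/66000 = 270 A.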